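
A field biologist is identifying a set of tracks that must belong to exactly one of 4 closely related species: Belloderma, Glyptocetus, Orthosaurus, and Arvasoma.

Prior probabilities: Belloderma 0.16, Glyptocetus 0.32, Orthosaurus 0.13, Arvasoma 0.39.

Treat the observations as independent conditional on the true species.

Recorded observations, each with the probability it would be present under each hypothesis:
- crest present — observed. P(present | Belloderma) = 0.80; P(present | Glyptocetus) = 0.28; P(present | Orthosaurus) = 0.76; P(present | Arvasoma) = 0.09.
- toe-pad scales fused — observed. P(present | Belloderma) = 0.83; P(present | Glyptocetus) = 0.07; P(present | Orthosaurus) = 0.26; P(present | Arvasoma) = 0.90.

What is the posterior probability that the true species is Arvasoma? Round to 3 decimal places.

Multiply each prior by the joint likelihood of the evidence pattern:
  Belloderma: 0.16 × 0.80 × 0.83 = 0.10624
  Glyptocetus: 0.32 × 0.28 × 0.07 = 0.006272
  Orthosaurus: 0.13 × 0.76 × 0.26 = 0.025688
  Arvasoma: 0.39 × 0.09 × 0.90 = 0.03159
Marginal likelihood of the evidence = 0.16979.
P(Arvasoma | evidence) = 0.03159 / 0.16979 ≈ 0.186.

0.186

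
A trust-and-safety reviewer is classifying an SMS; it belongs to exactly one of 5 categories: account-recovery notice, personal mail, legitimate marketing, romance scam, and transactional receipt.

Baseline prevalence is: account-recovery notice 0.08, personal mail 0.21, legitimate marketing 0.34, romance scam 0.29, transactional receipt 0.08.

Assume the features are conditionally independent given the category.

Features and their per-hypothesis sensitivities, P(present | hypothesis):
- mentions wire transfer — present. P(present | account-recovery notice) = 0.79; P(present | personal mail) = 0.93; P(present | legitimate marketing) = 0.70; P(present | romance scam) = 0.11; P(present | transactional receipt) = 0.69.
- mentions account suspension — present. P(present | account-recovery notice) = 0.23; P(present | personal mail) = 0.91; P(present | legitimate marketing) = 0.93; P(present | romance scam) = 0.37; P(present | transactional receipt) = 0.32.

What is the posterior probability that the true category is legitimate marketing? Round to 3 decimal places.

0.500

By Bayes' rule with conditional independence, the unnormalized weight for each hypothesis is prior × ∏ likelihoods:
  account-recovery notice: 0.08 × 0.79 × 0.23 = 0.014536
  personal mail: 0.21 × 0.93 × 0.91 = 0.17772
  legitimate marketing: 0.34 × 0.70 × 0.93 = 0.22134
  romance scam: 0.29 × 0.11 × 0.37 = 0.011803
  transactional receipt: 0.08 × 0.69 × 0.32 = 0.017664
Normalizing constant Z = 0.014536 + 0.17772 + 0.22134 + 0.011803 + 0.017664 = 0.44307.
P(legitimate marketing | evidence) = 0.22134 / 0.44307 ≈ 0.500.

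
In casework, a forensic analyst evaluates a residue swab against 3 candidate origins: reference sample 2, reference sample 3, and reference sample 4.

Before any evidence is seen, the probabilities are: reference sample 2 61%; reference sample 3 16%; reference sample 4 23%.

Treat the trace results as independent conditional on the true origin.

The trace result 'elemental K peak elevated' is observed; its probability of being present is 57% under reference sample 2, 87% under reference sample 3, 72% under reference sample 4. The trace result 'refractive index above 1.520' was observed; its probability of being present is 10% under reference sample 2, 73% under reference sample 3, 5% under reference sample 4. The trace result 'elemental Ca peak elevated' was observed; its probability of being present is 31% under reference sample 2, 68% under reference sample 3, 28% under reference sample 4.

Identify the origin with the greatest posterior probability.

By Bayes' rule with conditional independence, the unnormalized weight for each hypothesis is prior × ∏ likelihoods:
  reference sample 2: 0.61 × 0.57 × 0.10 × 0.31 = 0.010779
  reference sample 3: 0.16 × 0.87 × 0.73 × 0.68 = 0.069099
  reference sample 4: 0.23 × 0.72 × 0.05 × 0.28 = 0.0023184
Marginal likelihood of the evidence = 0.082196.
P(reference sample 2 | evidence) ≈ 0.010779 / 0.082196 ≈ 0.131
P(reference sample 3 | evidence) ≈ 0.069099 / 0.082196 ≈ 0.841
P(reference sample 4 | evidence) ≈ 0.0023184 / 0.082196 ≈ 0.028
The largest is 0.841, so reference sample 3 is most probable.

reference sample 3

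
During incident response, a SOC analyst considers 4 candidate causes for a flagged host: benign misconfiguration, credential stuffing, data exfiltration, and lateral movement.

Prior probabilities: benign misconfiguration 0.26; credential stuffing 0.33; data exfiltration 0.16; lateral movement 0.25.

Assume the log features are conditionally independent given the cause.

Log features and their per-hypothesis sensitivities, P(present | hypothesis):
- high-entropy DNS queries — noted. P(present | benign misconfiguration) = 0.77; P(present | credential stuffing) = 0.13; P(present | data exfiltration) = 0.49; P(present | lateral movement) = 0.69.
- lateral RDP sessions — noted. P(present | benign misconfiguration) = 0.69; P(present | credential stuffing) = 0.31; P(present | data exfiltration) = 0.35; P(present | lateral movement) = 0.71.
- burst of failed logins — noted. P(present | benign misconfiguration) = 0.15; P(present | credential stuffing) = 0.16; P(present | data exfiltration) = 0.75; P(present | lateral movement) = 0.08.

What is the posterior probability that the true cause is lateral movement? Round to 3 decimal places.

0.184

Multiply each prior by the joint likelihood of the log feature pattern:
  benign misconfiguration: 0.26 × 0.77 × 0.69 × 0.15 = 0.020721
  credential stuffing: 0.33 × 0.13 × 0.31 × 0.16 = 0.0021278
  data exfiltration: 0.16 × 0.49 × 0.35 × 0.75 = 0.02058
  lateral movement: 0.25 × 0.69 × 0.71 × 0.08 = 0.009798
The unnormalized weights sum to 0.053227.
P(lateral movement | evidence) = 0.009798 / 0.053227 ≈ 0.184.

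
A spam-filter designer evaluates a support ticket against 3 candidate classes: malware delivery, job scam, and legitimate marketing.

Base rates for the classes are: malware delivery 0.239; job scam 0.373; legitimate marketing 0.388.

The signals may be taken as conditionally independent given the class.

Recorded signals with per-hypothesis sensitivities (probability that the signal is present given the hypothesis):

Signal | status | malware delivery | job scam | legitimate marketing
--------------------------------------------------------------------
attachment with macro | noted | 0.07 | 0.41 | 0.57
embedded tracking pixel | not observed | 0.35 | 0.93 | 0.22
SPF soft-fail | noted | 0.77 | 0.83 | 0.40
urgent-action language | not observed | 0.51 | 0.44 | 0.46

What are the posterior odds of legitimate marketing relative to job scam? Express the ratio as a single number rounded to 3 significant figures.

7.49

The normalizing constant cancels in an odds ratio, so compute prior × likelihood for the two hypotheses only (using 1 − P(present | H) for each absent signal):
  legitimate marketing: 0.388 × 0.57 × (1 − 0.22) × 0.40 × (1 − 0.46) = 0.037261
  job scam: 0.373 × 0.41 × (1 − 0.93) × 0.83 × (1 − 0.44) = 0.0049757
Odds(legitimate marketing : job scam) = 0.037261 / 0.0049757 ≈ 7.49.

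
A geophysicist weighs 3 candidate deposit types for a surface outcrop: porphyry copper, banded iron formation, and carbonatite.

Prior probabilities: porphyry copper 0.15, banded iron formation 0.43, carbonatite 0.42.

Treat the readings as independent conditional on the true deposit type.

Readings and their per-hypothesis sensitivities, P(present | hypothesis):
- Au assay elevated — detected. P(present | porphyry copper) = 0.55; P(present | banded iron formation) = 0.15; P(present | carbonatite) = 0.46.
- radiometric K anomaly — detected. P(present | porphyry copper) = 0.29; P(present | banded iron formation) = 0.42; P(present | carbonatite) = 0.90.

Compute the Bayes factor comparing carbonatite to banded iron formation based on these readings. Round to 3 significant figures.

Take the product of per-reading likelihoods under each hypothesis, then divide.
  carbonatite: 0.46 × 0.90 = 0.414
  banded iron formation: 0.15 × 0.42 = 0.063
Bayes factor = 0.414 / 0.063 ≈ 6.57

6.57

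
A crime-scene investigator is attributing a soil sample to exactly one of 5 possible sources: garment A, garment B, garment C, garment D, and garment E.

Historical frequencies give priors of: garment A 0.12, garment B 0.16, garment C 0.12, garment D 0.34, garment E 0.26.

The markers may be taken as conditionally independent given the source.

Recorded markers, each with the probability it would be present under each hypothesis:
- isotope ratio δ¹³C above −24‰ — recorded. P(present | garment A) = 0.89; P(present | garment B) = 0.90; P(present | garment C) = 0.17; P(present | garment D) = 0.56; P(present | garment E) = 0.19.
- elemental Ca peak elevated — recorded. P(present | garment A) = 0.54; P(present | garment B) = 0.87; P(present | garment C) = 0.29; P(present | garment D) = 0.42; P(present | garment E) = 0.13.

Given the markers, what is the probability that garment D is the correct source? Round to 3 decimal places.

0.291

Multiply each prior by the joint likelihood of the marker pattern:
  garment A: 0.12 × 0.89 × 0.54 = 0.057672
  garment B: 0.16 × 0.90 × 0.87 = 0.12528
  garment C: 0.12 × 0.17 × 0.29 = 0.005916
  garment D: 0.34 × 0.56 × 0.42 = 0.079968
  garment E: 0.26 × 0.19 × 0.13 = 0.006422
The unnormalized weights sum to 0.27526.
P(garment D | evidence) = 0.079968 / 0.27526 ≈ 0.291.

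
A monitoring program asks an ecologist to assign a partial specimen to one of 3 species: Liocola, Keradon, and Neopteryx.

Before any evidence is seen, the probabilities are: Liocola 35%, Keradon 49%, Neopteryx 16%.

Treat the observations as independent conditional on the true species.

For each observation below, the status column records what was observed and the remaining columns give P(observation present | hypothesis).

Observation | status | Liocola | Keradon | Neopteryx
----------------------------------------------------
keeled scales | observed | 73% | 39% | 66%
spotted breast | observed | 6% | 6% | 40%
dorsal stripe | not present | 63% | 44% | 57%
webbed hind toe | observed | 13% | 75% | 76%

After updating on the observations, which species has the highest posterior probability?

Neopteryx

For each hypothesis, the unnormalized posterior weight is prior × product of the observation likelihoods (using 1 − P(present | H) for each absent observation):
  Liocola: 0.35 × 0.73 × 0.06 × (1 − 0.63) × 0.13 = 0.00073737
  Keradon: 0.49 × 0.39 × 0.06 × (1 − 0.44) × 0.75 = 0.0048157
  Neopteryx: 0.16 × 0.66 × 0.40 × (1 − 0.57) × 0.76 = 0.013804
The unnormalized weights sum to 0.019357.
P(Liocola | evidence) ≈ 0.00073737 / 0.019357 ≈ 0.038
P(Keradon | evidence) ≈ 0.0048157 / 0.019357 ≈ 0.249
P(Neopteryx | evidence) ≈ 0.013804 / 0.019357 ≈ 0.713
The largest is 0.713, so Neopteryx is most probable.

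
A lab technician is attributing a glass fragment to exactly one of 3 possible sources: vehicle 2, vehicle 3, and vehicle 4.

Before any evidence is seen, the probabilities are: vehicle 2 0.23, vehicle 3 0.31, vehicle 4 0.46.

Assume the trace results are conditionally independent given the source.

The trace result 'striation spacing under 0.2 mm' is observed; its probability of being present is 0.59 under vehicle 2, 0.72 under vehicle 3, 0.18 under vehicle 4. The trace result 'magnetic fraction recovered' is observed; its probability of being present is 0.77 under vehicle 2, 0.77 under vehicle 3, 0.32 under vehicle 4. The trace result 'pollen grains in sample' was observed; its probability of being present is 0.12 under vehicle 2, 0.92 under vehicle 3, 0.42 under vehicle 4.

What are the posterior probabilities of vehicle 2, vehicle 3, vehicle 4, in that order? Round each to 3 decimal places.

0.069, 0.870, 0.061

Multiply each prior by the joint likelihood of the trace result pattern:
  vehicle 2: 0.23 × 0.59 × 0.77 × 0.12 = 0.012539
  vehicle 3: 0.31 × 0.72 × 0.77 × 0.92 = 0.15811
  vehicle 4: 0.46 × 0.18 × 0.32 × 0.42 = 0.011128
Normalizing constant Z = 0.012539 + 0.15811 + 0.011128 = 0.18178.
P(vehicle 2 | evidence) = 0.012539 / 0.18178 ≈ 0.069
P(vehicle 3 | evidence) = 0.15811 / 0.18178 ≈ 0.870
P(vehicle 4 | evidence) = 0.011128 / 0.18178 ≈ 0.061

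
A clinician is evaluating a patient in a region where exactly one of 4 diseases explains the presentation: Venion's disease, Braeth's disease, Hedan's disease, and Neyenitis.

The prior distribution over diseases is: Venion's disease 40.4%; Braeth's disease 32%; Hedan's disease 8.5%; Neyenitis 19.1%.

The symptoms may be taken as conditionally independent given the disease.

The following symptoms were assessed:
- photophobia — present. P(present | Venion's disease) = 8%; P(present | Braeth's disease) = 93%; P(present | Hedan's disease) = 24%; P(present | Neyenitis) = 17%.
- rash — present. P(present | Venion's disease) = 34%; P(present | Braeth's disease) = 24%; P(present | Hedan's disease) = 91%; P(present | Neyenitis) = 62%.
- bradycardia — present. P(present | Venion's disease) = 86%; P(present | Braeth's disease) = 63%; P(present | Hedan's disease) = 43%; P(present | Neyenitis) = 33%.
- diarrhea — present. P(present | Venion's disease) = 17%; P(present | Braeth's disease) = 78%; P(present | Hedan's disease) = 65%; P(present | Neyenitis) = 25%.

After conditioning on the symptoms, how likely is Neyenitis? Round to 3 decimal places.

0.038

Multiply each prior by the joint likelihood of the symptom pattern:
  Venion's disease: 0.404 × 0.08 × 0.34 × 0.86 × 0.17 = 0.0016066
  Braeth's disease: 0.320 × 0.93 × 0.24 × 0.63 × 0.78 = 0.035098
  Hedan's disease: 0.085 × 0.24 × 0.91 × 0.43 × 0.65 = 0.0051886
  Neyenitis: 0.191 × 0.17 × 0.62 × 0.33 × 0.25 = 0.0016608
Marginal likelihood of the evidence = 0.043554.
P(Neyenitis | evidence) = 0.0016608 / 0.043554 ≈ 0.038.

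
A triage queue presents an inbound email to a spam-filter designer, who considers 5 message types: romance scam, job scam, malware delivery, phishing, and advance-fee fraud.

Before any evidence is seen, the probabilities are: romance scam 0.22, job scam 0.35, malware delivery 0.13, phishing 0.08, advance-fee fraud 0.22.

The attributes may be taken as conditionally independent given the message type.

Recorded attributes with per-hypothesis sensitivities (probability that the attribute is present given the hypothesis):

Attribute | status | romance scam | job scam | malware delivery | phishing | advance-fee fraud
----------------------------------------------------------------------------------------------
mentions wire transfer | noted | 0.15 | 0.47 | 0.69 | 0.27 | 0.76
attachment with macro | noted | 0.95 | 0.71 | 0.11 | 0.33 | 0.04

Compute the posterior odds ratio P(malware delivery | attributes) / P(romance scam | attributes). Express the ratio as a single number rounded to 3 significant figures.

Unnormalized posterior weight (prior times the attribute likelihoods) for each of the two hypotheses:
  malware delivery: 0.13 × 0.69 × 0.11 = 0.009867
  romance scam: 0.22 × 0.15 × 0.95 = 0.03135
Posterior odds = 0.009867 / 0.03135 ≈ 0.315.

0.315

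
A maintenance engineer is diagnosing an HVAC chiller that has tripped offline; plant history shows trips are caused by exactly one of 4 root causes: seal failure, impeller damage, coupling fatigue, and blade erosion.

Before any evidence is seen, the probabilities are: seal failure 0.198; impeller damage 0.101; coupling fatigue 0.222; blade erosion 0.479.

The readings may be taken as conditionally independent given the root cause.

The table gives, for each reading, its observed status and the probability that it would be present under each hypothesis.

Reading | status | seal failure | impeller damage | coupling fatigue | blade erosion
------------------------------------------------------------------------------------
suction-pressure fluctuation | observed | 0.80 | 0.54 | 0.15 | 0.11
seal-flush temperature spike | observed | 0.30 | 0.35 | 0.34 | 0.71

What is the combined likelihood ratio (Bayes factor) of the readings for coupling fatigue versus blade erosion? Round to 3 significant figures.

Take the product of per-reading likelihoods under each hypothesis, then divide.
  coupling fatigue: 0.15 × 0.34 = 0.051
  blade erosion: 0.11 × 0.71 = 0.0781
Bayes factor = 0.051 / 0.0781 ≈ 0.653

0.653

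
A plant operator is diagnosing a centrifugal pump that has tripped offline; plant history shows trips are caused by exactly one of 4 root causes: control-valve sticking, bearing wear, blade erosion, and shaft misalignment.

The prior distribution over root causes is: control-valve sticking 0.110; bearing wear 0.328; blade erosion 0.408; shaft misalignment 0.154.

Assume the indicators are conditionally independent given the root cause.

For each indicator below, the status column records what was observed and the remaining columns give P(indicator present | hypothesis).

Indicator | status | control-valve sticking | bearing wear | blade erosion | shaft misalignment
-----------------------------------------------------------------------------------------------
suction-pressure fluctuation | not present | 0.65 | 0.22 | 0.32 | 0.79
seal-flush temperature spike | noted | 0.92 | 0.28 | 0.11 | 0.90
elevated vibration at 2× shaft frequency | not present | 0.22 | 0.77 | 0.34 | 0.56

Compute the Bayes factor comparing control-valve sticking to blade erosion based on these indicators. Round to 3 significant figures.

5.09

The Bayes factor is the ratio of the joint likelihoods of the indicator pattern under the two hypotheses (using 1 − P(present | H) for each absent indicator).
  control-valve sticking: (1 − 0.65) × 0.92 × (1 − 0.22) = 0.25116
  blade erosion: (1 − 0.32) × 0.11 × (1 − 0.34) = 0.049368
Bayes factor = 0.25116 / 0.049368 ≈ 5.09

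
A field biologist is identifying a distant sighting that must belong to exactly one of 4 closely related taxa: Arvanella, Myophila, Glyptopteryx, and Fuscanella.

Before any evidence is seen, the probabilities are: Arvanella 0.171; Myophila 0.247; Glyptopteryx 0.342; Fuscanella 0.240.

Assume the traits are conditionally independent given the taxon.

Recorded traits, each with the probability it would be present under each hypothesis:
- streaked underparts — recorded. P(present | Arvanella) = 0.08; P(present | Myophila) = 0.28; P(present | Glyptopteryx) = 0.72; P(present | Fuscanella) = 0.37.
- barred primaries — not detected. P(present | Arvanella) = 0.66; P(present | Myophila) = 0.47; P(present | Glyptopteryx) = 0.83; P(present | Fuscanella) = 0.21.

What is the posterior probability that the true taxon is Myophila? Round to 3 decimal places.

By Bayes' rule with conditional independence, the unnormalized weight for each hypothesis is prior × ∏ likelihoods (using 1 − P(present | H) for each absent trait):
  Arvanella: 0.171 × 0.08 × (1 − 0.66) = 0.0046512
  Myophila: 0.247 × 0.28 × (1 − 0.47) = 0.036655
  Glyptopteryx: 0.342 × 0.72 × (1 − 0.83) = 0.041861
  Fuscanella: 0.240 × 0.37 × (1 − 0.21) = 0.070152
Marginal likelihood of the evidence = 0.15332.
P(Myophila | evidence) = 0.036655 / 0.15332 ≈ 0.239.

0.239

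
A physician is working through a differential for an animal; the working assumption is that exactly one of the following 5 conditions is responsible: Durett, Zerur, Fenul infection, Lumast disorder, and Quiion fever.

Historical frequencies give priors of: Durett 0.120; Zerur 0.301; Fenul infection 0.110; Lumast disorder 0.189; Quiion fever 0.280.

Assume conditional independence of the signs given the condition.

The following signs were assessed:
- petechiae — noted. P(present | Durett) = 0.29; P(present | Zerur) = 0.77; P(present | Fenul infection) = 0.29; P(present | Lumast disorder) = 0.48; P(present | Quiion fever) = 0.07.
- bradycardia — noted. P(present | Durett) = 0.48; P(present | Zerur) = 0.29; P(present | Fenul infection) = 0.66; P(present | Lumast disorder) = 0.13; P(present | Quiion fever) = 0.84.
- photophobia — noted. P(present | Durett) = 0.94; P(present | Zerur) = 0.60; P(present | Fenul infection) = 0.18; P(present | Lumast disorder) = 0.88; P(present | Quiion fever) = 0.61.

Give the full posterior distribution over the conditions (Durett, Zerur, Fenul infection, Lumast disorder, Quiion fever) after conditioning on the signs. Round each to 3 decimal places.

0.196, 0.503, 0.047, 0.129, 0.125

Multiply each prior by the joint likelihood of the sign pattern:
  Durett: 0.120 × 0.29 × 0.48 × 0.94 = 0.015702
  Zerur: 0.301 × 0.77 × 0.29 × 0.60 = 0.040328
  Fenul infection: 0.110 × 0.29 × 0.66 × 0.18 = 0.0037897
  Lumast disorder: 0.189 × 0.48 × 0.13 × 0.88 = 0.010378
  Quiion fever: 0.280 × 0.07 × 0.84 × 0.61 = 0.010043
The unnormalized weights sum to 0.080241.
P(Durett | evidence) = 0.015702 / 0.080241 ≈ 0.196
P(Zerur | evidence) = 0.040328 / 0.080241 ≈ 0.503
P(Fenul infection | evidence) = 0.0037897 / 0.080241 ≈ 0.047
P(Lumast disorder | evidence) = 0.010378 / 0.080241 ≈ 0.129
P(Quiion fever | evidence) = 0.010043 / 0.080241 ≈ 0.125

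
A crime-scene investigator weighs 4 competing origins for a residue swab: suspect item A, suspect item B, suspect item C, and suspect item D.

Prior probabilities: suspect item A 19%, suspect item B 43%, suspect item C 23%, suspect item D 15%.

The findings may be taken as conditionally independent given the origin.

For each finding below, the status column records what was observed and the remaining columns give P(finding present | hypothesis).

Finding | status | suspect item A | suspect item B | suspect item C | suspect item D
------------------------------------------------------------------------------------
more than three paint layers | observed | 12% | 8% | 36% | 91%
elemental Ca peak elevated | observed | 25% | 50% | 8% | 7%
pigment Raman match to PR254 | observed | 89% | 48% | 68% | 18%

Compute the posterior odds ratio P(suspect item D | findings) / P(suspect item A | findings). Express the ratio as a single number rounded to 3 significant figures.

0.339

The normalizing constant cancels in an odds ratio, so compute prior × likelihood for the two hypotheses only:
  suspect item D: 0.15 × 0.91 × 0.07 × 0.18 = 0.0017199
  suspect item A: 0.19 × 0.12 × 0.25 × 0.89 = 0.005073
Odds(suspect item D : suspect item A) = 0.0017199 / 0.005073 ≈ 0.339.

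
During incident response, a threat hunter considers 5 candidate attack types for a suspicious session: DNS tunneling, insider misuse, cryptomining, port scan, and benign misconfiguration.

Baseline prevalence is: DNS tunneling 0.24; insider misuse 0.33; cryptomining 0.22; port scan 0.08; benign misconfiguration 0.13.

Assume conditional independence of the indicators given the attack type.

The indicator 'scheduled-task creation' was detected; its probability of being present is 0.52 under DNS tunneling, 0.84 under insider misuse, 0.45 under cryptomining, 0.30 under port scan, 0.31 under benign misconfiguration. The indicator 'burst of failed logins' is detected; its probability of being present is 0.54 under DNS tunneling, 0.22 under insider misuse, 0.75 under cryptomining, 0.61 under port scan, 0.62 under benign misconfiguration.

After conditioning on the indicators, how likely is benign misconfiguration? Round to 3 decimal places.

By Bayes' rule with conditional independence, the unnormalized weight for each hypothesis is prior × ∏ likelihoods:
  DNS tunneling: 0.24 × 0.52 × 0.54 = 0.067392
  insider misuse: 0.33 × 0.84 × 0.22 = 0.060984
  cryptomining: 0.22 × 0.45 × 0.75 = 0.07425
  port scan: 0.08 × 0.30 × 0.61 = 0.01464
  benign misconfiguration: 0.13 × 0.31 × 0.62 = 0.024986
The unnormalized weights sum to 0.24225.
P(benign misconfiguration | evidence) = 0.024986 / 0.24225 ≈ 0.103.

0.103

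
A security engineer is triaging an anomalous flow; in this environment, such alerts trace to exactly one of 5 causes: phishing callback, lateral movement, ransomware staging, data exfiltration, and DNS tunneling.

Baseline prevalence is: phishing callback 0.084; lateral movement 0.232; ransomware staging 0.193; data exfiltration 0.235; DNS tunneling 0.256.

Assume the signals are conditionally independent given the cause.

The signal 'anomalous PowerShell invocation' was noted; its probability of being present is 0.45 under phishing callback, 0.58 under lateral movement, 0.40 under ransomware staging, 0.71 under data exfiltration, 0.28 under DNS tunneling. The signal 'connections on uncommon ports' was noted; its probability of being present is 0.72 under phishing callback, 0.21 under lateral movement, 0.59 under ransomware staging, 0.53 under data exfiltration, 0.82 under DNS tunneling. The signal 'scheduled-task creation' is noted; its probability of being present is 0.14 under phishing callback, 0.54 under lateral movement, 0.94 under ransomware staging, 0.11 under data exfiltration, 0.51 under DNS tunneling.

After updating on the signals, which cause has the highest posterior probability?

For each hypothesis, the unnormalized posterior weight is prior × product of the signal likelihoods:
  phishing callback: 0.084 × 0.45 × 0.72 × 0.14 = 0.0038102
  lateral movement: 0.232 × 0.58 × 0.21 × 0.54 = 0.015259
  ransomware staging: 0.193 × 0.40 × 0.59 × 0.94 = 0.042815
  data exfiltration: 0.235 × 0.71 × 0.53 × 0.11 = 0.0097274
  DNS tunneling: 0.256 × 0.28 × 0.82 × 0.51 = 0.029977
Normalizing constant Z = 0.0038102 + 0.015259 + 0.042815 + 0.0097274 + 0.029977 = 0.10159.
P(phishing callback | evidence) ≈ 0.0038102 / 0.10159 ≈ 0.038
P(lateral movement | evidence) ≈ 0.015259 / 0.10159 ≈ 0.150
P(ransomware staging | evidence) ≈ 0.042815 / 0.10159 ≈ 0.421
P(data exfiltration | evidence) ≈ 0.0097274 / 0.10159 ≈ 0.096
P(DNS tunneling | evidence) ≈ 0.029977 / 0.10159 ≈ 0.295
The largest is 0.421, so ransomware staging is most probable.

ransomware staging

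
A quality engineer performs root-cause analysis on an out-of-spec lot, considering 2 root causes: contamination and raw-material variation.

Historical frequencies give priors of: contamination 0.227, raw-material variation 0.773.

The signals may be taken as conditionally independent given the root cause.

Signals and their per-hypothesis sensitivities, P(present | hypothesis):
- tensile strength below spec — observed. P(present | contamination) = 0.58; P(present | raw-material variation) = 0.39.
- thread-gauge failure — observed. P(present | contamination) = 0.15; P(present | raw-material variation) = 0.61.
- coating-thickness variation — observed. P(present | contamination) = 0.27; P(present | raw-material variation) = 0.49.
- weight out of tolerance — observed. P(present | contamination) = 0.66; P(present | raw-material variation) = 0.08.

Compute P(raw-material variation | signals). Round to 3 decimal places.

0.672

By Bayes' rule with conditional independence, the unnormalized weight for each hypothesis is prior × ∏ likelihoods:
  contamination: 0.227 × 0.58 × 0.15 × 0.27 × 0.66 = 0.0035193
  raw-material variation: 0.773 × 0.39 × 0.61 × 0.49 × 0.08 = 0.0072088
The unnormalized weights sum to 0.010728.
P(raw-material variation | evidence) = 0.0072088 / 0.010728 ≈ 0.672.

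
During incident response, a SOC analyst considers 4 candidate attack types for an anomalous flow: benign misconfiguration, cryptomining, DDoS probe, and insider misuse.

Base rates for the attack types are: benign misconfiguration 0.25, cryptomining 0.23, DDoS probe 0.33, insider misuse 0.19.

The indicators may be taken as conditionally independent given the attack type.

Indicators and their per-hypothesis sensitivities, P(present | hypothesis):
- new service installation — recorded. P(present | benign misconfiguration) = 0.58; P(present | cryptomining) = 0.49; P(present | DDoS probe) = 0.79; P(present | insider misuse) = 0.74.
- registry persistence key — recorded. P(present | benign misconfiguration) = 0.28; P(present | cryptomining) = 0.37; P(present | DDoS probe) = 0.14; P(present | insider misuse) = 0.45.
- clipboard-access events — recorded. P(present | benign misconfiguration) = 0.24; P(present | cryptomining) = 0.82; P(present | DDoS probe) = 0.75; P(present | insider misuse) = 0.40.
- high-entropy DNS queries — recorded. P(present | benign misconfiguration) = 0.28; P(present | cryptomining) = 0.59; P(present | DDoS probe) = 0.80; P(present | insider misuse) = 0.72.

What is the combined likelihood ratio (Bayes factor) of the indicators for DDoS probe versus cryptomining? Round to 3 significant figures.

0.757

Joint likelihood of the indicator pattern under each hypothesis:
  DDoS probe: 0.79 × 0.14 × 0.75 × 0.80 = 0.06636
  cryptomining: 0.49 × 0.37 × 0.82 × 0.59 = 0.087713
Bayes factor = 0.06636 / 0.087713 ≈ 0.757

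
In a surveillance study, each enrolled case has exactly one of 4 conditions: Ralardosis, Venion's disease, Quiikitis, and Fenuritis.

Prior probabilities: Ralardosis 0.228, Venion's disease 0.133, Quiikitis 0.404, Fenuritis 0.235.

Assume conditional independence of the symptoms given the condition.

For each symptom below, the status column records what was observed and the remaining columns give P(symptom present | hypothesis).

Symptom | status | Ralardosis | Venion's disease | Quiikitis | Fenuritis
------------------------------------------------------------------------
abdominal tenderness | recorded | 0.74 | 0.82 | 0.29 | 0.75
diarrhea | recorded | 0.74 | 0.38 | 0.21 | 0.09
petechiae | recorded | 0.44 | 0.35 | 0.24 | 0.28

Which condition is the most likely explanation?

By Bayes' rule with conditional independence, the unnormalized weight for each hypothesis is prior × ∏ likelihoods:
  Ralardosis: 0.228 × 0.74 × 0.74 × 0.44 = 0.054935
  Venion's disease: 0.133 × 0.82 × 0.38 × 0.35 = 0.014505
  Quiikitis: 0.404 × 0.29 × 0.21 × 0.24 = 0.0059049
  Fenuritis: 0.235 × 0.75 × 0.09 × 0.28 = 0.0044415
Normalizing constant Z = 0.054935 + 0.014505 + 0.0059049 + 0.0044415 = 0.079787.
P(Ralardosis | evidence) ≈ 0.054935 / 0.079787 ≈ 0.689
P(Venion's disease | evidence) ≈ 0.014505 / 0.079787 ≈ 0.182
P(Quiikitis | evidence) ≈ 0.0059049 / 0.079787 ≈ 0.074
P(Fenuritis | evidence) ≈ 0.0044415 / 0.079787 ≈ 0.056
The largest is 0.689, so Ralardosis is most probable.

Ralardosis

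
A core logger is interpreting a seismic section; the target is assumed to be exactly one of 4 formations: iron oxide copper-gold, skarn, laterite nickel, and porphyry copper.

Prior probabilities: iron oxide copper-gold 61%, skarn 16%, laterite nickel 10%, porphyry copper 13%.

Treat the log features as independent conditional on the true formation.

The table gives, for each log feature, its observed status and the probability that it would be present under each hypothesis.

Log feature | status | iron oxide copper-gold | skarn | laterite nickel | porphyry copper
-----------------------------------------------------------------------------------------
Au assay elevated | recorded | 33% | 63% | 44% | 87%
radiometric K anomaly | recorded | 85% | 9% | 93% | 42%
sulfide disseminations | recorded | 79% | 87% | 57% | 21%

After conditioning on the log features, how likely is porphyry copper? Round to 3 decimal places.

Multiply each prior by the joint likelihood of the log feature pattern:
  iron oxide copper-gold: 0.61 × 0.33 × 0.85 × 0.79 = 0.13517
  skarn: 0.16 × 0.63 × 0.09 × 0.87 = 0.0078926
  laterite nickel: 0.10 × 0.44 × 0.93 × 0.57 = 0.023324
  porphyry copper: 0.13 × 0.87 × 0.42 × 0.21 = 0.0099754
The unnormalized weights sum to 0.17637.
P(porphyry copper | evidence) = 0.0099754 / 0.17637 ≈ 0.057.

0.057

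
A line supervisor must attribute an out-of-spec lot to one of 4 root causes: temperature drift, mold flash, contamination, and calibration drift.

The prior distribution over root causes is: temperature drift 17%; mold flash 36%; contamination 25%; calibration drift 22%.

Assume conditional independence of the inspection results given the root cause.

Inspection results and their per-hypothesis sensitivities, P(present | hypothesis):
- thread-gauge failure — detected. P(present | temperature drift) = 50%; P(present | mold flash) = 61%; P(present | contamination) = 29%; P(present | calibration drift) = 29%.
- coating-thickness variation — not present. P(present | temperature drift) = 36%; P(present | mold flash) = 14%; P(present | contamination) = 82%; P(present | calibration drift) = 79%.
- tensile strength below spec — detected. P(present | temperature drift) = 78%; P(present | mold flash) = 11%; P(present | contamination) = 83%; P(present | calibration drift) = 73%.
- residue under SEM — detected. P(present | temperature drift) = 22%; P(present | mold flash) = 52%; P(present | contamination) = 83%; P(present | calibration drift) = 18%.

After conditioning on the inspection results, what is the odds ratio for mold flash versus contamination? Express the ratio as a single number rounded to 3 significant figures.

Unnormalized posterior weight (prior times the inspection result likelihoods) for each of the two hypotheses (using 1 − P(present | H) for each absent inspection result):
  mold flash: 0.36 × 0.61 × (1 − 0.14) × 0.11 × 0.52 = 0.010803
  contamination: 0.25 × 0.29 × (1 − 0.82) × 0.83 × 0.83 = 0.0089901
Odds(mold flash : contamination) = 0.010803 / 0.0089901 ≈ 1.20.

1.20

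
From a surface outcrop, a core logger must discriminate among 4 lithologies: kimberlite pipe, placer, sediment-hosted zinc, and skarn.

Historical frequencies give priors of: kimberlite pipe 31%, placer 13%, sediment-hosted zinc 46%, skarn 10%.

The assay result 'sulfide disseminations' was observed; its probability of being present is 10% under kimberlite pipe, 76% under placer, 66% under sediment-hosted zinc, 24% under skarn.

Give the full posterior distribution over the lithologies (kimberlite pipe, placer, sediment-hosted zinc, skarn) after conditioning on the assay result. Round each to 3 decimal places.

0.068, 0.216, 0.664, 0.052

For each hypothesis, the unnormalized posterior weight is prior × likelihood:
  kimberlite pipe: 0.31 × 0.10 = 0.031
  placer: 0.13 × 0.76 = 0.0988
  sediment-hosted zinc: 0.46 × 0.66 = 0.3036
  skarn: 0.10 × 0.24 = 0.024
Normalizing constant Z = 0.031 + 0.0988 + 0.3036 + 0.024 = 0.4574.
P(kimberlite pipe | evidence) = 0.031 / 0.4574 ≈ 0.068
P(placer | evidence) = 0.0988 / 0.4574 ≈ 0.216
P(sediment-hosted zinc | evidence) = 0.3036 / 0.4574 ≈ 0.664
P(skarn | evidence) = 0.024 / 0.4574 ≈ 0.052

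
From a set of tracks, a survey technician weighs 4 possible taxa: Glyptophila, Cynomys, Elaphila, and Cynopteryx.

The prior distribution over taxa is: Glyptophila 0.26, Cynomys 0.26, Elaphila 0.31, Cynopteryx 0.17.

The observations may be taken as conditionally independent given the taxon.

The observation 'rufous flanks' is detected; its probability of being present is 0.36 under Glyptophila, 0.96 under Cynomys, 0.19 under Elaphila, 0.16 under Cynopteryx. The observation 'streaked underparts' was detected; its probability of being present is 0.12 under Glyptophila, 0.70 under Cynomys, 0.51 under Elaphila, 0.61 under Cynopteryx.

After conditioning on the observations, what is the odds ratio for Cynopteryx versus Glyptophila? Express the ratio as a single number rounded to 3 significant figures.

1.48

Unnormalized posterior weight (prior times the observation likelihoods) for each of the two hypotheses:
  Cynopteryx: 0.17 × 0.16 × 0.61 = 0.016592
  Glyptophila: 0.26 × 0.36 × 0.12 = 0.011232
Posterior odds = 0.016592 / 0.011232 ≈ 1.48.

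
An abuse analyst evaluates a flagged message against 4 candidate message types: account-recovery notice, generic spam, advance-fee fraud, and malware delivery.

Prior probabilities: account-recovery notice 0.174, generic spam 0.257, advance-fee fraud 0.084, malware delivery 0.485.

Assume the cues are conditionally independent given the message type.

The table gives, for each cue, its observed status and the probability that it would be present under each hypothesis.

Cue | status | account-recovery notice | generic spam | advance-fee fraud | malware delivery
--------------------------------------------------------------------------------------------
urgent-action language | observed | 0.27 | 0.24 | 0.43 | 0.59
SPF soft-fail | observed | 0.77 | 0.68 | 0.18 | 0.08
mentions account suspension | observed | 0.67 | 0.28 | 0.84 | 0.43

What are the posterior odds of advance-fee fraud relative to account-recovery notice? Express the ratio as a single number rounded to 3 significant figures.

Unnormalized posterior weight (prior times the cue likelihoods) for each of the two hypotheses:
  advance-fee fraud: 0.084 × 0.43 × 0.18 × 0.84 = 0.0054613
  account-recovery notice: 0.174 × 0.27 × 0.77 × 0.67 = 0.024237
Posterior odds = 0.0054613 / 0.024237 ≈ 0.225.

0.225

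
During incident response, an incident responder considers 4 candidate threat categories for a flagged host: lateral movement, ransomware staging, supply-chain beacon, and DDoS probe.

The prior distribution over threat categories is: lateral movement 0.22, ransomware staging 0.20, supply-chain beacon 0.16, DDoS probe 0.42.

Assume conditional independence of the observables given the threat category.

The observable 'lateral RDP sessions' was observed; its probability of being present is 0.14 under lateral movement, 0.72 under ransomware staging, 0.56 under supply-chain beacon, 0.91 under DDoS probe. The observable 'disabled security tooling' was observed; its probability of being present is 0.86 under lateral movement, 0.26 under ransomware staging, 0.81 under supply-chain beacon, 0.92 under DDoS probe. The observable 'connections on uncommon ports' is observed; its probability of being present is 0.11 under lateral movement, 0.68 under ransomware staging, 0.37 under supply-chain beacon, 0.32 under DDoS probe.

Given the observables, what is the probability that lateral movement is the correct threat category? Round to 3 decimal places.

0.017

Multiply each prior by the joint likelihood of the observable pattern:
  lateral movement: 0.22 × 0.14 × 0.86 × 0.11 = 0.0029137
  ransomware staging: 0.20 × 0.72 × 0.26 × 0.68 = 0.025459
  supply-chain beacon: 0.16 × 0.56 × 0.81 × 0.37 = 0.026853
  DDoS probe: 0.42 × 0.91 × 0.92 × 0.32 = 0.11252
Marginal likelihood of the evidence = 0.16775.
P(lateral movement | evidence) = 0.0029137 / 0.16775 ≈ 0.017.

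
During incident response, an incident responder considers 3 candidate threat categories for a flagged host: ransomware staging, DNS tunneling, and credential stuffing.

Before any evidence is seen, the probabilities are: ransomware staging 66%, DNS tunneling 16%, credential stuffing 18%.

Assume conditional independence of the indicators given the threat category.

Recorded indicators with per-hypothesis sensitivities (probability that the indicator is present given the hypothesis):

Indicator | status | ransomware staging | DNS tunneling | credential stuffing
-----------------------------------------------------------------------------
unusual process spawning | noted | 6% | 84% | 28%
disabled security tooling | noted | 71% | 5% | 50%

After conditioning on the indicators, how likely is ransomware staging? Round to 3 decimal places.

0.468

For each hypothesis, the unnormalized posterior weight is prior × product of the indicator likelihoods:
  ransomware staging: 0.66 × 0.06 × 0.71 = 0.028116
  DNS tunneling: 0.16 × 0.84 × 0.05 = 0.00672
  credential stuffing: 0.18 × 0.28 × 0.50 = 0.0252
The unnormalized weights sum to 0.060036.
P(ransomware staging | evidence) = 0.028116 / 0.060036 ≈ 0.468.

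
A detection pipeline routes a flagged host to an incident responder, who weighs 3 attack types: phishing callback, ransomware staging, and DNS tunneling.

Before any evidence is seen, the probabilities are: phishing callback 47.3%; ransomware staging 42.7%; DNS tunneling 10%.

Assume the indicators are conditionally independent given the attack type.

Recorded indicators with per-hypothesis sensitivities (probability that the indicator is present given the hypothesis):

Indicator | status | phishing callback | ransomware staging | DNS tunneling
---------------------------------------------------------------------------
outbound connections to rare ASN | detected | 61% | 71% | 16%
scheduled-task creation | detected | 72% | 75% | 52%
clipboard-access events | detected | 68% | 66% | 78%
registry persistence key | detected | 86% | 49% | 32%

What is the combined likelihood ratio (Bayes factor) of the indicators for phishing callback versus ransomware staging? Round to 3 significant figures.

1.49

Joint likelihood of the indicator pattern under each hypothesis:
  phishing callback: 0.61 × 0.72 × 0.68 × 0.86 = 0.25684
  ransomware staging: 0.71 × 0.75 × 0.66 × 0.49 = 0.17221
Bayes factor = 0.25684 / 0.17221 ≈ 1.49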